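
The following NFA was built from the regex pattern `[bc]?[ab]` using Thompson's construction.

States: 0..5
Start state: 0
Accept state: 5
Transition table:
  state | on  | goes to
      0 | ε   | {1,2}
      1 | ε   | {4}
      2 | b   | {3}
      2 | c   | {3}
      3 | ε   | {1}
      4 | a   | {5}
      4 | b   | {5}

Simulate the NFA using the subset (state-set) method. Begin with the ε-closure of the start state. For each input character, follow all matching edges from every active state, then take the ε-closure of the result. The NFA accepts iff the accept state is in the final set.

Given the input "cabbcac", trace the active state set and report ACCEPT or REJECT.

Answer: REJECT

Trace:
start: ε-closure({0}) = {0,1,2,4}
'c' @ 1: {1,3,4}
'a' @ 2: {5}  [accepting]
'b' @ 3: {}  — dead — no transitions
rest 'bcac' ignored (set empty)
after full input: {}  (accept=5 not in)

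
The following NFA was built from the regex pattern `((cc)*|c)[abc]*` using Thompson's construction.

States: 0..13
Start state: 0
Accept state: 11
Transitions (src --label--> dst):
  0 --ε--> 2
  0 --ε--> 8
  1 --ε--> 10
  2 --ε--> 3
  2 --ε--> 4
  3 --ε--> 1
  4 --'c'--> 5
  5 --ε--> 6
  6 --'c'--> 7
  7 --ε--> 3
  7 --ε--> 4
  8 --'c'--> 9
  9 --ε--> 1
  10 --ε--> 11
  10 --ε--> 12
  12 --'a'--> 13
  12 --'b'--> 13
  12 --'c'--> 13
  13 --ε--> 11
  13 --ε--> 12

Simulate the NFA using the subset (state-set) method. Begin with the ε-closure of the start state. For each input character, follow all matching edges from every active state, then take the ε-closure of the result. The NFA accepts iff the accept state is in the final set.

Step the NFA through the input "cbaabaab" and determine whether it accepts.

initial (ε-close {0}): {0,1,2,3,4,8,10,11,12}
'c' @ 1: {1,5,6,9,10,11,12,13}  ✓accept
'b' @ 2: {11,12,13}  ✓accept
'a' @ 3: {11,12,13}  ✓accept
'a' @ 4: {11,12,13}  ✓accept
'b' @ 5: {11,12,13}  ✓accept
'a' @ 6: {11,12,13}  ✓accept
'a' @ 7: {11,12,13}  ✓accept
'b' @ 8: {11,12,13}  ✓accept
final: {11,12,13}; accept 11 in set

Answer: ACCEPT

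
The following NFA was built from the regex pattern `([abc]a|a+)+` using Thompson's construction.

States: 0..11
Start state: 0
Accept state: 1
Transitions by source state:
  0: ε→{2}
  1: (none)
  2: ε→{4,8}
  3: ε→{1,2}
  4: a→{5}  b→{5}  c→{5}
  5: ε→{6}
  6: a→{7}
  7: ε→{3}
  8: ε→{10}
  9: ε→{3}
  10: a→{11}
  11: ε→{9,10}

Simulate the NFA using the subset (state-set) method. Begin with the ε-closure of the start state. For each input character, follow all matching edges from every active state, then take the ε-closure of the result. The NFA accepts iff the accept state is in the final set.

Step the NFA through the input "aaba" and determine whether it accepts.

S₀ = ε-closure({0}) = {0,2,4,8,10}
'a' @ 1: {1,2,3,4,5,6,8,9,10,11}  [accepting]
'a' @ 2: {1,2,3,4,5,6,7,8,9,10,11}  [accepting]
'b' @ 3: {5,6}
'a' @ 4: {1,2,3,4,7,8,10}  [accepting]
end set {1,2,3,4,7,8,10} — state 1 in

Answer: ACCEPT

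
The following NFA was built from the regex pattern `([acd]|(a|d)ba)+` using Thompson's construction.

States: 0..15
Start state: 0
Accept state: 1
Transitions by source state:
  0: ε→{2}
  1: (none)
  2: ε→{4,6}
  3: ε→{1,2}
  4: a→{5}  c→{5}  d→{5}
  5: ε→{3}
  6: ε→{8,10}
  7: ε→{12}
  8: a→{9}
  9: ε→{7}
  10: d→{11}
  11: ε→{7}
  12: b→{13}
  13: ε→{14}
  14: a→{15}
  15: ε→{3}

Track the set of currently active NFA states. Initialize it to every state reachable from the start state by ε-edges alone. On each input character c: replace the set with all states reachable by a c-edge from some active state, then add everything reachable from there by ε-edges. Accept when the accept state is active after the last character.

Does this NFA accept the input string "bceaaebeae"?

S₀ = ε-closure({0}) = {0,2,4,6,8,10}
'b' @ 1: {}  — dead — no transitions
rest 'ceaaebeae' ignored (set empty)
final: {}; accept 1 not in set

Answer: REJECT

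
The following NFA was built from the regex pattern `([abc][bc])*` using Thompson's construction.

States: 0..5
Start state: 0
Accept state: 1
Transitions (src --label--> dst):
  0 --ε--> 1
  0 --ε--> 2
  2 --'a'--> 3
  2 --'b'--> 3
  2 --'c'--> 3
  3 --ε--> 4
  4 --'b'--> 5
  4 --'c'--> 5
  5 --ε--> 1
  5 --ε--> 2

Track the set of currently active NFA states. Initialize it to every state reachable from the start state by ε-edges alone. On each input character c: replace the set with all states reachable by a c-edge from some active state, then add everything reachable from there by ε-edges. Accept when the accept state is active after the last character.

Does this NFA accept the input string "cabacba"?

S₀ = ε-closure({0}) = {0,1,2}
'c' @ 1: {3,4}
'a' @ 2: {}  — state set empty
rest 'bacba' ignored (set empty)
end set {} — state 1 not in

Answer: REJECT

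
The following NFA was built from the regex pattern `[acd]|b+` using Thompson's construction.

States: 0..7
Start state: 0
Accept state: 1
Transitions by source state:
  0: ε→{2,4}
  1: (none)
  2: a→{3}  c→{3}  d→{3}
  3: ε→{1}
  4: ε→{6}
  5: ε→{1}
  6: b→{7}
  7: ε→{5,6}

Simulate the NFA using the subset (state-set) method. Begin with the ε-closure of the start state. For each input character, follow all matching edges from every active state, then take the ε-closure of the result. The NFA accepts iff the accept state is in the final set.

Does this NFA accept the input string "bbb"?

Answer: ACCEPT

Steps:
start: ε-closure({0}) = {0,2,4,6}
'b' @ 1: {1,5,6,7}  ✓accept
'b' @ 2: {1,5,6,7}  ✓accept
'b' @ 3: {1,5,6,7}  ✓accept
end set {1,5,6,7} — state 1 in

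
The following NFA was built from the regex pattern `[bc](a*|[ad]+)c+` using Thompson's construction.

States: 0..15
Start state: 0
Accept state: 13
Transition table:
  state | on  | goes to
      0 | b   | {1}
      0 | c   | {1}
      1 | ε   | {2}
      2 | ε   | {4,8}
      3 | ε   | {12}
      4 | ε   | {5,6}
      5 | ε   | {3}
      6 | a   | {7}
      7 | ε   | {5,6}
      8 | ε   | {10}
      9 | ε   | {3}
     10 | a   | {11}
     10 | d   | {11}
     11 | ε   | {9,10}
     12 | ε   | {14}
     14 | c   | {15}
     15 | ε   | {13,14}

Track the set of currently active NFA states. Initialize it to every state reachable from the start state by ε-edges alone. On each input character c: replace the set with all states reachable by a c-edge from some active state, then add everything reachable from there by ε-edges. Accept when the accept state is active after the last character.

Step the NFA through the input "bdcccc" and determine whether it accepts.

start: ε-closure({0}) = {0}
'b' @ 1: {1,2,3,4,5,6,8,10,12,14}
'd' @ 2: {3,9,10,11,12,14}
'c' @ 3: {13,14,15}  (accept∈set)
'c' @ 4: {13,14,15}  (accept∈set)
'c' @ 5: {13,14,15}  (accept∈set)
'c' @ 6: {13,14,15}  (accept∈set)
end set {13,14,15} — state 13 in

Answer: ACCEPT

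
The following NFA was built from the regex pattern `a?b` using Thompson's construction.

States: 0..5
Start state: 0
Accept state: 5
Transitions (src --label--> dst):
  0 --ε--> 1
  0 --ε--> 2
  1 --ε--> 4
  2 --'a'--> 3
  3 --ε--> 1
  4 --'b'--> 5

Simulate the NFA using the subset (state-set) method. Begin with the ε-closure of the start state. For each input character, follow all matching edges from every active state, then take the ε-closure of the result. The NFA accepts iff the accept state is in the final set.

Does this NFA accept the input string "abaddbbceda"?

S₀ = ε-closure({0}) = {0,1,2,4}
'a' @ 1: {1,3,4}
'b' @ 2: {5}  ✓accept
'a' @ 3: {}  — no active states
rest 'ddbbceda' ignored (set empty)
after full input: {}  (accept=5 not in)

Answer: REJECT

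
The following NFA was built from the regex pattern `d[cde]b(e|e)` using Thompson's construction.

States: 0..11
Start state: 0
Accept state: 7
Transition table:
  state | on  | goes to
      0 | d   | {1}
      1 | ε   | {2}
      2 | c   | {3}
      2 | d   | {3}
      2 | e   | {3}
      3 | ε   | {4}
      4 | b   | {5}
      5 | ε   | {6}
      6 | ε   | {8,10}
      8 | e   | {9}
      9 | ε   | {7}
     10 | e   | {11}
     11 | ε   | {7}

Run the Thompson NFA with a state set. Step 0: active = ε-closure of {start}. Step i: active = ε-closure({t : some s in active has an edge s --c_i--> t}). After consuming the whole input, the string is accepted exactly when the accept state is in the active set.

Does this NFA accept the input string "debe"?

Answer: ACCEPT

Derivation:
start: ε-closure({0}) = {0}
'd' @ 1: {1,2}
'e' @ 2: {3,4}
'b' @ 3: {5,6,8,10}
'e' @ 4: {7,9,11}  ✓accept
final: {7,9,11}; accept 7 in set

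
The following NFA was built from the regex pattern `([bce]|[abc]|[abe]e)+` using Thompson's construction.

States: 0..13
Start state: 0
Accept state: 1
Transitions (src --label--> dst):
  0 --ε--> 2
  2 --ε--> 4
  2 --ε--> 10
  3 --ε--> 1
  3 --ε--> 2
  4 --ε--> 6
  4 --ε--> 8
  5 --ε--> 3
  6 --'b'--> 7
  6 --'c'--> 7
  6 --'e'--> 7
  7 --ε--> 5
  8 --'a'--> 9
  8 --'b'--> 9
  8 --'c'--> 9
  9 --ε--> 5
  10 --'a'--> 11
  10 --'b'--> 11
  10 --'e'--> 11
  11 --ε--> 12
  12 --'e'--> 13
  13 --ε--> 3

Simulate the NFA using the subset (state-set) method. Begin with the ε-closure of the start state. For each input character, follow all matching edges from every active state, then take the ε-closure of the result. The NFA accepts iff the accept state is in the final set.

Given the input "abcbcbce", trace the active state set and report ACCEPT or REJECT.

start: ε-closure({0}) = {0,2,4,6,8,10}
'a' @ 1: {1,2,3,4,5,6,8,9,10,11,12}  [accepting]
'b' @ 2: {1,2,3,4,5,6,7,8,9,10,11,12}  [accepting]
'c' @ 3: {1,2,3,4,5,6,7,8,9,10}  [accepting]
'b' @ 4: {1,2,3,4,5,6,7,8,9,10,11,12}  [accepting]
'c' @ 5: {1,2,3,4,5,6,7,8,9,10}  [accepting]
'b' @ 6: {1,2,3,4,5,6,7,8,9,10,11,12}  [accepting]
'c' @ 7: {1,2,3,4,5,6,7,8,9,10}  [accepting]
'e' @ 8: {1,2,3,4,5,6,7,8,10,11,12}  [accepting]
after full input: {1,2,3,4,5,6,7,8,10,11,12}  (accept=1 in)

Answer: ACCEPT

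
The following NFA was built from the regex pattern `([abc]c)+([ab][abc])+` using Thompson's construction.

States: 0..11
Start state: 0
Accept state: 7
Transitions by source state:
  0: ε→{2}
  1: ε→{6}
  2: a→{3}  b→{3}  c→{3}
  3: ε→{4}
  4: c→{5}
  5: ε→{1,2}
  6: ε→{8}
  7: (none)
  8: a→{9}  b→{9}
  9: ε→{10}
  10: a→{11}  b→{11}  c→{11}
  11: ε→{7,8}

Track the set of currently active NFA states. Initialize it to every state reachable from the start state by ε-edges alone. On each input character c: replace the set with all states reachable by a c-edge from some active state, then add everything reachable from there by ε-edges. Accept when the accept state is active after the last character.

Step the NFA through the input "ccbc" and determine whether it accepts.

start: ε-closure({0}) = {0,2}
'c' @ 1: {3,4}
'c' @ 2: {1,2,5,6,8}
'b' @ 3: {3,4,9,10}
'c' @ 4: {1,2,5,6,7,8,11}  [accepting]
final: {1,2,5,6,7,8,11}; accept 7 in set

Answer: ACCEPT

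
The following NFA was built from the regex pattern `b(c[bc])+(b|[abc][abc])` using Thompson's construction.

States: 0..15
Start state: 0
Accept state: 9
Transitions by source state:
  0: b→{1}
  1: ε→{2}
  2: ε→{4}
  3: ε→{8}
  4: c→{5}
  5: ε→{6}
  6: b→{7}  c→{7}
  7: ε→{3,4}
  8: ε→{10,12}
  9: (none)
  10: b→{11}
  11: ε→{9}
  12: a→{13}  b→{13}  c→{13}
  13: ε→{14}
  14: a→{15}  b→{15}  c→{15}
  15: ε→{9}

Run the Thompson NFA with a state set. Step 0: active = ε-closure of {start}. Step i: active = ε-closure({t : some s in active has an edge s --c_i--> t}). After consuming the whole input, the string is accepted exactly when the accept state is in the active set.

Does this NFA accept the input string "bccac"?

Answer: ACCEPT

Steps:
initial (ε-close {0}): {0}
'b' @ 1: {1,2,4}
'c' @ 2: {5,6}
'c' @ 3: {3,4,7,8,10,12}
'a' @ 4: {13,14}
'c' @ 5: {9,15}  (accept∈set)
after full input: {9,15}  (accept=9 in)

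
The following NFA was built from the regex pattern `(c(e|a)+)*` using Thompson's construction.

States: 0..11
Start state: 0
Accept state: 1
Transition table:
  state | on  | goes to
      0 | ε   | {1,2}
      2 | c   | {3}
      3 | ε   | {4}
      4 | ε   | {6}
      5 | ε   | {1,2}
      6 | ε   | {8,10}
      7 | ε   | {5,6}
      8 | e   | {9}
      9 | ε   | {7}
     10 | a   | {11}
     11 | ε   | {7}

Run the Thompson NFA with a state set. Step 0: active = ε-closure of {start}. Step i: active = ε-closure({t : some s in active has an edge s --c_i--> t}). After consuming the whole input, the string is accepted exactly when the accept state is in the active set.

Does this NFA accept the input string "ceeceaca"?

start: ε-closure({0}) = {0,1,2}
'c' @ 1: {3,4,6,8,10}
'e' @ 2: {1,2,5,6,7,8,9,10}  ✓accept
'e' @ 3: {1,2,5,6,7,8,9,10}  ✓accept
'c' @ 4: {3,4,6,8,10}
'e' @ 5: {1,2,5,6,7,8,9,10}  ✓accept
'a' @ 6: {1,2,5,6,7,8,10,11}  ✓accept
'c' @ 7: {3,4,6,8,10}
'a' @ 8: {1,2,5,6,7,8,10,11}  ✓accept
after full input: {1,2,5,6,7,8,10,11}  (accept=1 in)

Answer: ACCEPT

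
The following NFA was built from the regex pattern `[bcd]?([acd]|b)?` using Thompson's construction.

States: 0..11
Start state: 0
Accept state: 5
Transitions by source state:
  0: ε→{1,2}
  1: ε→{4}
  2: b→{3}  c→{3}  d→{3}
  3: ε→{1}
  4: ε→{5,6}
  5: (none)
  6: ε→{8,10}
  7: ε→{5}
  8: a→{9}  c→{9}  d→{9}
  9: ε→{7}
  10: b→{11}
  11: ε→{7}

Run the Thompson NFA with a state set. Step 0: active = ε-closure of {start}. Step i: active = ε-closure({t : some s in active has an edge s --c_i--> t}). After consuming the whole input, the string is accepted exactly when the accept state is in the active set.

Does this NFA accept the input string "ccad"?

Answer: REJECT

Steps:
start: ε-closure({0}) = {0,1,2,4,5,6,8,10}
'c' @ 1: {1,3,4,5,6,7,8,9,10}  ✓accept
'c' @ 2: {5,7,9}  ✓accept
'a' @ 3: {}  — no active states
rest 'd' ignored (set empty)
final: {}; accept 5 not in set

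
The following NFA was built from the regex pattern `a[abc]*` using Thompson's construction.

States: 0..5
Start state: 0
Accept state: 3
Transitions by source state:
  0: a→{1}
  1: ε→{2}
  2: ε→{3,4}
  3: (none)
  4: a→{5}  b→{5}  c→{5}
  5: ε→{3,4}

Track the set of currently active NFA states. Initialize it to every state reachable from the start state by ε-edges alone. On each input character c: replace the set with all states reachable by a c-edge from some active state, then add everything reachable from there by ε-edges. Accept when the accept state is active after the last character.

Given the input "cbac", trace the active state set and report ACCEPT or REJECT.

initial (ε-close {0}): {0}
'c' @ 1: {}  — state set empty
rest 'bac' ignored (set empty)
end set {} — state 3 not in

Answer: REJECT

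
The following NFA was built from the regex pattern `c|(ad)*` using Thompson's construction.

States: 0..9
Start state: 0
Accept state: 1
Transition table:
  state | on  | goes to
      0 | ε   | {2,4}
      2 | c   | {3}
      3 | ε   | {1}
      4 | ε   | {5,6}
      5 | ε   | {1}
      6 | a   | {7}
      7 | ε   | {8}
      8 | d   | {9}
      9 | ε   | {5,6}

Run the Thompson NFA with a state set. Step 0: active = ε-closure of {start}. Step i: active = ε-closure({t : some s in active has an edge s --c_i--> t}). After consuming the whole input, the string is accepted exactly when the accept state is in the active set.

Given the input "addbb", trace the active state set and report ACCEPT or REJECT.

Answer: REJECT

Steps:
S₀ = ε-closure({0}) = {0,1,2,4,5,6}
'a' @ 1: {7,8}
'd' @ 2: {1,5,6,9}  ✓accept
'd' @ 3: {}  — state set empty
rest 'bb' ignored (set empty)
final: {}; accept 1 not in set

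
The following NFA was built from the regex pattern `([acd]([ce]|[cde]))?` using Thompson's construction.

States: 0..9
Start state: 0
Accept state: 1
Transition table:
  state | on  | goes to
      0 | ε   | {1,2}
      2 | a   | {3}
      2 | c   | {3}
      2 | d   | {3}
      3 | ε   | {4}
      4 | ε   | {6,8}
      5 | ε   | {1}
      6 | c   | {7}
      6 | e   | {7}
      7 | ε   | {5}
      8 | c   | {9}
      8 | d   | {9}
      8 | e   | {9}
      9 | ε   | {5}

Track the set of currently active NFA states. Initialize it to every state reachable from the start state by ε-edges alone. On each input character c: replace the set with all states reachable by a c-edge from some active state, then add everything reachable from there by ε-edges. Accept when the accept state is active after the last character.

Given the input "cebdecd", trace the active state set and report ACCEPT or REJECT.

Answer: REJECT

Trace:
S₀ = ε-closure({0}) = {0,1,2}
'c' @ 1: {3,4,6,8}
'e' @ 2: {1,5,7,9}  [accepting]
'b' @ 3: {}  — dead — no transitions
rest 'decd' ignored (set empty)
after full input: {}  (accept=1 not in)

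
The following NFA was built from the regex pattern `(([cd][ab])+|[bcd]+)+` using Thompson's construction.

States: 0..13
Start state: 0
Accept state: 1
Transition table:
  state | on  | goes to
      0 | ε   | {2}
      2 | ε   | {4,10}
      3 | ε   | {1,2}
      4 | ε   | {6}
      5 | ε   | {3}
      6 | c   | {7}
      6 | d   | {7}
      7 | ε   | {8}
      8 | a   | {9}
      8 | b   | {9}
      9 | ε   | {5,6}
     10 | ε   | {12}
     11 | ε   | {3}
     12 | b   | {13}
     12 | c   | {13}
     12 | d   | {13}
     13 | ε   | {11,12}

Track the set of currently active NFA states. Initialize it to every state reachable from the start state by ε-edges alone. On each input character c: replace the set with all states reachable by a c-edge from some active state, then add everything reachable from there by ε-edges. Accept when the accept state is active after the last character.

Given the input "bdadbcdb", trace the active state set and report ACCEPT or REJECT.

initial (ε-close {0}): {0,2,4,6,10,12}
'b' @ 1: {1,2,3,4,6,10,11,12,13}  ✓accept
'd' @ 2: {1,2,3,4,6,7,8,10,11,12,13}  ✓accept
'a' @ 3: {1,2,3,4,5,6,9,10,12}  ✓accept
'd' @ 4: {1,2,3,4,6,7,8,10,11,12,13}  ✓accept
'b' @ 5: {1,2,3,4,5,6,9,10,11,12,13}  ✓accept
'c' @ 6: {1,2,3,4,6,7,8,10,11,12,13}  ✓accept
'd' @ 7: {1,2,3,4,6,7,8,10,11,12,13}  ✓accept
'b' @ 8: {1,2,3,4,5,6,9,10,11,12,13}  ✓accept
end set {1,2,3,4,5,6,9,10,11,12,13} — state 1 in

Answer: ACCEPT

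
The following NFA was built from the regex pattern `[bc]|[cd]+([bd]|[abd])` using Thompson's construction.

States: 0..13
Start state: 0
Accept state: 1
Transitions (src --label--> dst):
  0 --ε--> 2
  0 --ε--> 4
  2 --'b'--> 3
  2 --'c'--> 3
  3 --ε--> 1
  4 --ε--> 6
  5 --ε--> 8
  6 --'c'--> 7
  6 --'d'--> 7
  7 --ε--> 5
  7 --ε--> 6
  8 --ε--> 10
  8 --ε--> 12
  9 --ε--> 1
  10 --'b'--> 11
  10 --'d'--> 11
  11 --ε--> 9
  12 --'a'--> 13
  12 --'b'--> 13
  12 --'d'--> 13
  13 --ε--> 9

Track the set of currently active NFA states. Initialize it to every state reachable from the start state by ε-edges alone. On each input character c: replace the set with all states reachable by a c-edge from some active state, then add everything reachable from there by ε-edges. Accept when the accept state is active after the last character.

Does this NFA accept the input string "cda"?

initial (ε-close {0}): {0,2,4,6}
'c' @ 1: {1,3,5,6,7,8,10,12}  (accept∈set)
'd' @ 2: {1,5,6,7,8,9,10,11,12,13}  (accept∈set)
'a' @ 3: {1,9,13}  (accept∈set)
final: {1,9,13}; accept 1 in set

Answer: ACCEPT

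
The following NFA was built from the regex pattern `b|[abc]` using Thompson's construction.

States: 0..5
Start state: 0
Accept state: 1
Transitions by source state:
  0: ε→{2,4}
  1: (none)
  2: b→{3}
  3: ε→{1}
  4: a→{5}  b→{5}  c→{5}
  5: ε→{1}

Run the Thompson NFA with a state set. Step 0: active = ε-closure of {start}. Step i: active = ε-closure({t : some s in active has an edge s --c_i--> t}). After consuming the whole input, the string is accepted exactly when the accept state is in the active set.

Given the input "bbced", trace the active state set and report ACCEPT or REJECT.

initial (ε-close {0}): {0,2,4}
'b' @ 1: {1,3,5}  (accept∈set)
'b' @ 2: {}  — no active states
rest 'ced' ignored (set empty)
after full input: {}  (accept=1 not in)

Answer: REJECT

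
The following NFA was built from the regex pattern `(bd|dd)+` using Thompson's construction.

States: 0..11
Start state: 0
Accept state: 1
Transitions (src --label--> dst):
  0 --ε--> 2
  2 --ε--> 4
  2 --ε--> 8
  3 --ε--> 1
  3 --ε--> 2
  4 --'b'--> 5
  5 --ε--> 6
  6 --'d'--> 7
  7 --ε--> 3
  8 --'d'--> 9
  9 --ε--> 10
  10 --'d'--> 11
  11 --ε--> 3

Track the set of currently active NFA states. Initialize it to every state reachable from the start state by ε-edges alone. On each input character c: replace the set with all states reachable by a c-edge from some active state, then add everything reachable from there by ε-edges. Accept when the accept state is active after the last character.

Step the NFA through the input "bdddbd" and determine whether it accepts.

start: ε-closure({0}) = {0,2,4,8}
'b' @ 1: {5,6}
'd' @ 2: {1,2,3,4,7,8}  (accept∈set)
'd' @ 3: {9,10}
'd' @ 4: {1,2,3,4,8,11}  (accept∈set)
'b' @ 5: {5,6}
'd' @ 6: {1,2,3,4,7,8}  (accept∈set)
end set {1,2,3,4,7,8} — state 1 in

Answer: ACCEPT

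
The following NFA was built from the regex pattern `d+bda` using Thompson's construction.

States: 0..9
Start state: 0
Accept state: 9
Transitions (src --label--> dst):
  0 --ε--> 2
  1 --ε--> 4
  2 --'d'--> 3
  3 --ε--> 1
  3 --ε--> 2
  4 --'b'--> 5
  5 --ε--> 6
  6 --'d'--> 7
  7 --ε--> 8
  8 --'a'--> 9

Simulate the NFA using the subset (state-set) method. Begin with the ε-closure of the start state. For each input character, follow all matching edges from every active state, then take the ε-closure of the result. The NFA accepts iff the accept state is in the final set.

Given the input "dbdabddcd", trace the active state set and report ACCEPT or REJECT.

Answer: REJECT

Trace:
start: ε-closure({0}) = {0,2}
'd' @ 1: {1,2,3,4}
'b' @ 2: {5,6}
'd' @ 3: {7,8}
'a' @ 4: {9}  [accepting]
'b' @ 5: {}  — dead — no transitions
rest 'ddcd' ignored (set empty)
after full input: {}  (accept=9 not in)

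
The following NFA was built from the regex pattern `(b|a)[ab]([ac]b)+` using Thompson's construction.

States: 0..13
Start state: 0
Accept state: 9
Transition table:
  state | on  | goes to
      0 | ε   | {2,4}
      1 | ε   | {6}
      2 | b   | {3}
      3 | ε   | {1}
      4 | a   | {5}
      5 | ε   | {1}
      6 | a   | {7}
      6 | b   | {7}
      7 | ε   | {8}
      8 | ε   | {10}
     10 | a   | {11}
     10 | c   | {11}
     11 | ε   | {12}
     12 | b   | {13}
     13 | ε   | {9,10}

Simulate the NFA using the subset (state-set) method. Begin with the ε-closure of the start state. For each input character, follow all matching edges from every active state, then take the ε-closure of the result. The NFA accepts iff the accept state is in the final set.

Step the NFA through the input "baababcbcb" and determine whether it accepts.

Answer: ACCEPT

Derivation:
start: ε-closure({0}) = {0,2,4}
'b' @ 1: {1,3,6}
'a' @ 2: {7,8,10}
'a' @ 3: {11,12}
'b' @ 4: {9,10,13}  [accepting]
'a' @ 5: {11,12}
'b' @ 6: {9,10,13}  [accepting]
'c' @ 7: {11,12}
'b' @ 8: {9,10,13}  [accepting]
'c' @ 9: {11,12}
'b' @ 10: {9,10,13}  [accepting]
end set {9,10,13} — state 9 in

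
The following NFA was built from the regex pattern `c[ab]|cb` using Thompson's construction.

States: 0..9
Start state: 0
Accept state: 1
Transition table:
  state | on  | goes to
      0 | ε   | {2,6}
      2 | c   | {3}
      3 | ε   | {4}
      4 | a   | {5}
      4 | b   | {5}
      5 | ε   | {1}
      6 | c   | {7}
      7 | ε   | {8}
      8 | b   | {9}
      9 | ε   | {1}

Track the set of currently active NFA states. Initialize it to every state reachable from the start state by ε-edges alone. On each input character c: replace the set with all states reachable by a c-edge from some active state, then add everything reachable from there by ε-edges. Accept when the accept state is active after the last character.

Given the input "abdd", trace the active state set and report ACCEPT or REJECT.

S₀ = ε-closure({0}) = {0,2,6}
'a' @ 1: {}  — dead — no transitions
rest 'bdd' ignored (set empty)
after full input: {}  (accept=1 not in)

Answer: REJECT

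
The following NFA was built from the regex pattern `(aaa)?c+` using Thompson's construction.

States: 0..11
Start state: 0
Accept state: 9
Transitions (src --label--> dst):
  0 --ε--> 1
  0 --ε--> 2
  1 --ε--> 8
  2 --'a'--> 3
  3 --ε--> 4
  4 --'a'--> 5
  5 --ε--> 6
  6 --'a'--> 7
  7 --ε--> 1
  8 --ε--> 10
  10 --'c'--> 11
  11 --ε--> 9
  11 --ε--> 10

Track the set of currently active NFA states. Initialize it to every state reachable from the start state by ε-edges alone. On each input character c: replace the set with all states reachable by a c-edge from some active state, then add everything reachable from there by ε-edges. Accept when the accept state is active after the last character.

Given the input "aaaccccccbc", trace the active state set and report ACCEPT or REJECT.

Answer: REJECT

Steps:
initial (ε-close {0}): {0,1,2,8,10}
'a' @ 1: {3,4}
'a' @ 2: {5,6}
'a' @ 3: {1,7,8,10}
'c' @ 4: {9,10,11}  (accept∈set)
'c' @ 5: {9,10,11}  (accept∈set)
'c' @ 6: {9,10,11}  (accept∈set)
'c' @ 7: {9,10,11}  (accept∈set)
'c' @ 8: {9,10,11}  (accept∈set)
'c' @ 9: {9,10,11}  (accept∈set)
'b' @ 10: {}  — dead — no transitions
rest 'c' ignored (set empty)
final: {}; accept 9 not in set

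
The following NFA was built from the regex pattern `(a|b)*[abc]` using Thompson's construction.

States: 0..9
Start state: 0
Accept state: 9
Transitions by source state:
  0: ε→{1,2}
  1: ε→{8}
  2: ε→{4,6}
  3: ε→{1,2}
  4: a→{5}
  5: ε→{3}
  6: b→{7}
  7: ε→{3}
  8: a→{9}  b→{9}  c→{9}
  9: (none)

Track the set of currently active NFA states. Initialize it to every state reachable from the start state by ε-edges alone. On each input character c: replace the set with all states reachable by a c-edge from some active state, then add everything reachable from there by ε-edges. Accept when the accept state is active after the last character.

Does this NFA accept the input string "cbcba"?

initial (ε-close {0}): {0,1,2,4,6,8}
'c' @ 1: {9}  [accepting]
'b' @ 2: {}  — no active states
rest 'cba' ignored (set empty)
end set {} — state 9 not in

Answer: REJECT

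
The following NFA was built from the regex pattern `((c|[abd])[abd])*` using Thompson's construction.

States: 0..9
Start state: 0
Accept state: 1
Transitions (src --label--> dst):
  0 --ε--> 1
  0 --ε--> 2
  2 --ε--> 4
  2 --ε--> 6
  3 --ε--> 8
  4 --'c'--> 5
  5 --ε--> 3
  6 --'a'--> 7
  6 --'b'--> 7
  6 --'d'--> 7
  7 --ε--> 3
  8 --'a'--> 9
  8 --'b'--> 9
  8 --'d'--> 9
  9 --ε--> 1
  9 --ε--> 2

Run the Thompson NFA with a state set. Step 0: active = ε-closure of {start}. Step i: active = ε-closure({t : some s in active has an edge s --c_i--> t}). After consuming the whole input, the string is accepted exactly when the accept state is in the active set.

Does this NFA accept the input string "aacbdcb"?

Answer: REJECT

Steps:
S₀ = ε-closure({0}) = {0,1,2,4,6}
'a' @ 1: {3,7,8}
'a' @ 2: {1,2,4,6,9}  ✓accept
'c' @ 3: {3,5,8}
'b' @ 4: {1,2,4,6,9}  ✓accept
'd' @ 5: {3,7,8}
'c' @ 6: {}  — no active states
rest 'b' ignored (set empty)
after full input: {}  (accept=1 not in)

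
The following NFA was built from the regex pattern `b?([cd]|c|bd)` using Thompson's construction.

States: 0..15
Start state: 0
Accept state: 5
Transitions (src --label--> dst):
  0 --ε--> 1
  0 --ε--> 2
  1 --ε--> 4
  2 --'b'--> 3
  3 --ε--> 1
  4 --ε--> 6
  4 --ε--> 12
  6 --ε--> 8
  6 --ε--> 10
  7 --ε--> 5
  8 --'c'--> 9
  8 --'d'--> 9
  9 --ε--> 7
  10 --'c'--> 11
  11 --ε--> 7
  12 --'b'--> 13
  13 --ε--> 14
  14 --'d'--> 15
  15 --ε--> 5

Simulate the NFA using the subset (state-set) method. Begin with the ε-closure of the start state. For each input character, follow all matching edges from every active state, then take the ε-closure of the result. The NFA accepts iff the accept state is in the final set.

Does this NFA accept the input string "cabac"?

S₀ = ε-closure({0}) = {0,1,2,4,6,8,10,12}
'c' @ 1: {5,7,9,11}  (accept∈set)
'a' @ 2: {}  — no active states
rest 'bac' ignored (set empty)
after full input: {}  (accept=5 not in)

Answer: REJECT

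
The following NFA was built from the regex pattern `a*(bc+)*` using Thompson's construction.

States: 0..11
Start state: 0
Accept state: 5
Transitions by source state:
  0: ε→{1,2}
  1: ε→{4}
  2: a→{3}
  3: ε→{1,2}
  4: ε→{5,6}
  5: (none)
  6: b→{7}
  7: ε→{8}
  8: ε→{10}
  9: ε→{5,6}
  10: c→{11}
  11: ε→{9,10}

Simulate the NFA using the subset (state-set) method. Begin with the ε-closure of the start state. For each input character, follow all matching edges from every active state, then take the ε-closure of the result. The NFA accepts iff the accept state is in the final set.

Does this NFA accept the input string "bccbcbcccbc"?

Answer: ACCEPT

Trace:
initial (ε-close {0}): {0,1,2,4,5,6}
'b' @ 1: {7,8,10}
'c' @ 2: {5,6,9,10,11}  [accepting]
'c' @ 3: {5,6,9,10,11}  [accepting]
'b' @ 4: {7,8,10}
'c' @ 5: {5,6,9,10,11}  [accepting]
'b' @ 6: {7,8,10}
'c' @ 7: {5,6,9,10,11}  [accepting]
'c' @ 8: {5,6,9,10,11}  [accepting]
'c' @ 9: {5,6,9,10,11}  [accepting]
'b' @ 10: {7,8,10}
'c' @ 11: {5,6,9,10,11}  [accepting]
final: {5,6,9,10,11}; accept 5 in set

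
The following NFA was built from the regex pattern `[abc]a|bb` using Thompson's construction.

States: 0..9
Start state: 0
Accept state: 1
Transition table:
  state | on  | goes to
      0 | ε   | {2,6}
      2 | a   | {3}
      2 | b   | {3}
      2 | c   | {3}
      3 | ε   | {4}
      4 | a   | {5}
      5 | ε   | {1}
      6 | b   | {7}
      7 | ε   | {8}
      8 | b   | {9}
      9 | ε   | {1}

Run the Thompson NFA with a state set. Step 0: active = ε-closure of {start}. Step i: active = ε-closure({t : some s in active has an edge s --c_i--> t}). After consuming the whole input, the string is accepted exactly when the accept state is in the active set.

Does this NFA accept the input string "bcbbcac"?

start: ε-closure({0}) = {0,2,6}
'b' @ 1: {3,4,7,8}
'c' @ 2: {}  — no active states
rest 'bbcac' ignored (set empty)
after full input: {}  (accept=1 not in)

Answer: REJECT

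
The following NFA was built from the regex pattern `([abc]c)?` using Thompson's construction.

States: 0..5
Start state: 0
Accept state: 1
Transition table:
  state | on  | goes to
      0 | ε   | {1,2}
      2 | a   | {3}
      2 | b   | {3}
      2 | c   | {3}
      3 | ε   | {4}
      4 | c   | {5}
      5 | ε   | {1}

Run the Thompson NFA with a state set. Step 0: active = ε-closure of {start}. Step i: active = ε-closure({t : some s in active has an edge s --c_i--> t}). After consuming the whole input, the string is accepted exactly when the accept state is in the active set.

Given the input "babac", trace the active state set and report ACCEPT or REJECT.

Answer: REJECT

Steps:
initial (ε-close {0}): {0,1,2}
'b' @ 1: {3,4}
'a' @ 2: {}  — no active states
rest 'bac' ignored (set empty)
end set {} — state 1 not in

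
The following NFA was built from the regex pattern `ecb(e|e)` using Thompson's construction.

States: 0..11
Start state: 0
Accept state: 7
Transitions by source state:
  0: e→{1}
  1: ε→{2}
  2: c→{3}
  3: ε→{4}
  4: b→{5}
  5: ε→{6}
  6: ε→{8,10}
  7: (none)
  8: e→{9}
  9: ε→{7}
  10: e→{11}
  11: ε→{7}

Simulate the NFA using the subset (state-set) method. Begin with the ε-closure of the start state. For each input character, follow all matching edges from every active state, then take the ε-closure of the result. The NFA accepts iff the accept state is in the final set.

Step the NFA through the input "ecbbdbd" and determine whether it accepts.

Answer: REJECT

Derivation:
S₀ = ε-closure({0}) = {0}
'e' @ 1: {1,2}
'c' @ 2: {3,4}
'b' @ 3: {5,6,8,10}
'b' @ 4: {}  — no active states
rest 'dbd' ignored (set empty)
end set {} — state 7 not in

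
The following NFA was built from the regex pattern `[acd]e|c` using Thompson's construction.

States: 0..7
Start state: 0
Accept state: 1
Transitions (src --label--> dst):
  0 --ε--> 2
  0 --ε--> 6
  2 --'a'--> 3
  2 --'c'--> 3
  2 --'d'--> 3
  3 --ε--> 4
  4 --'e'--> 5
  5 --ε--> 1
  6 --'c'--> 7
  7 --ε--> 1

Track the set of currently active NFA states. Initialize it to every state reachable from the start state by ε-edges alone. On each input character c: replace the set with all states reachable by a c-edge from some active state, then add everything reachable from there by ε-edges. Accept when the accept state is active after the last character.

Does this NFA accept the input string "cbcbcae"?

S₀ = ε-closure({0}) = {0,2,6}
'c' @ 1: {1,3,4,7}  [accepting]
'b' @ 2: {}  — dead — no transitions
rest 'cbcae' ignored (set empty)
final: {}; accept 1 not in set

Answer: REJECT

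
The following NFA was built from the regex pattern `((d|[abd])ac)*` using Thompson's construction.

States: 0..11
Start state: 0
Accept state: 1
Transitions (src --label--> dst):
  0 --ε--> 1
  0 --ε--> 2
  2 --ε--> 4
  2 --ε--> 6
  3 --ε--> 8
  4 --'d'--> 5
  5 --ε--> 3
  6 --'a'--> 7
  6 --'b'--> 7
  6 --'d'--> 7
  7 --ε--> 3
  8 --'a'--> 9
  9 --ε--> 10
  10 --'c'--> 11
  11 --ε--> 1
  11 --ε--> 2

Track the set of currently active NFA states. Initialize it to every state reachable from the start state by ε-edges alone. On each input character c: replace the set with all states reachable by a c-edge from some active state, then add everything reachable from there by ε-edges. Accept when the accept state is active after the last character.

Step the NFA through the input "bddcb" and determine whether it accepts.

initial (ε-close {0}): {0,1,2,4,6}
'b' @ 1: {3,7,8}
'd' @ 2: {}  — state set empty
rest 'dcb' ignored (set empty)
final: {}; accept 1 not in set

Answer: REJECT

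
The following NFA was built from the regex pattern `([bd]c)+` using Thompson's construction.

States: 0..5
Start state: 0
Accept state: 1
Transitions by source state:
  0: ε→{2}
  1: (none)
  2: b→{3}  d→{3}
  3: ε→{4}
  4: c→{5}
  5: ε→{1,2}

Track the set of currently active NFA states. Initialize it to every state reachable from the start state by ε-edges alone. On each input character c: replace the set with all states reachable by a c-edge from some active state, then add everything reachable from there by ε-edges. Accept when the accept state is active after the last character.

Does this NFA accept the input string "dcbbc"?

Answer: REJECT

Derivation:
initial (ε-close {0}): {0,2}
'd' @ 1: {3,4}
'c' @ 2: {1,2,5}  [accepting]
'b' @ 3: {3,4}
'b' @ 4: {}  — state set empty
rest 'c' ignored (set empty)
after full input: {}  (accept=1 not in)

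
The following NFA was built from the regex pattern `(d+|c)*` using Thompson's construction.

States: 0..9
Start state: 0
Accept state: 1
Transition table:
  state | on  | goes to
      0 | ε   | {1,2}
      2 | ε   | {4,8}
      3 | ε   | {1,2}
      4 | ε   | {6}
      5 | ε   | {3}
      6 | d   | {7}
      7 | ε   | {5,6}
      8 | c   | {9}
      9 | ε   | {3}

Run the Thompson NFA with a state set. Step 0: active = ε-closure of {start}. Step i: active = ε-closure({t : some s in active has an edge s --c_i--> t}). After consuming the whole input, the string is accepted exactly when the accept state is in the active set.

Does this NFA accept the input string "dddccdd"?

Answer: ACCEPT

Steps:
S₀ = ε-closure({0}) = {0,1,2,4,6,8}
'd' @ 1: {1,2,3,4,5,6,7,8}  (accept∈set)
'd' @ 2: {1,2,3,4,5,6,7,8}  (accept∈set)
'd' @ 3: {1,2,3,4,5,6,7,8}  (accept∈set)
'c' @ 4: {1,2,3,4,6,8,9}  (accept∈set)
'c' @ 5: {1,2,3,4,6,8,9}  (accept∈set)
'd' @ 6: {1,2,3,4,5,6,7,8}  (accept∈set)
'd' @ 7: {1,2,3,4,5,6,7,8}  (accept∈set)
end set {1,2,3,4,5,6,7,8} — state 1 in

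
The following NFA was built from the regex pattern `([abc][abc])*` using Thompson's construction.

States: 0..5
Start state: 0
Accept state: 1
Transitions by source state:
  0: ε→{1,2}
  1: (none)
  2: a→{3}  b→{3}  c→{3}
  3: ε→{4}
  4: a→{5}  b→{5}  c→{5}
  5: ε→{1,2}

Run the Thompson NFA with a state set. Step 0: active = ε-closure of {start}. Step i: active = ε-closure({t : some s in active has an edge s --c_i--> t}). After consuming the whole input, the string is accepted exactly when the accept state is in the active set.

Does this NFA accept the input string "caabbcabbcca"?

initial (ε-close {0}): {0,1,2}
'c' @ 1: {3,4}
'a' @ 2: {1,2,5}  (accept∈set)
'a' @ 3: {3,4}
'b' @ 4: {1,2,5}  (accept∈set)
'b' @ 5: {3,4}
'c' @ 6: {1,2,5}  (accept∈set)
'a' @ 7: {3,4}
'b' @ 8: {1,2,5}  (accept∈set)
'b' @ 9: {3,4}
'c' @ 10: {1,2,5}  (accept∈set)
'c' @ 11: {3,4}
'a' @ 12: {1,2,5}  (accept∈set)
final: {1,2,5}; accept 1 in set

Answer: ACCEPT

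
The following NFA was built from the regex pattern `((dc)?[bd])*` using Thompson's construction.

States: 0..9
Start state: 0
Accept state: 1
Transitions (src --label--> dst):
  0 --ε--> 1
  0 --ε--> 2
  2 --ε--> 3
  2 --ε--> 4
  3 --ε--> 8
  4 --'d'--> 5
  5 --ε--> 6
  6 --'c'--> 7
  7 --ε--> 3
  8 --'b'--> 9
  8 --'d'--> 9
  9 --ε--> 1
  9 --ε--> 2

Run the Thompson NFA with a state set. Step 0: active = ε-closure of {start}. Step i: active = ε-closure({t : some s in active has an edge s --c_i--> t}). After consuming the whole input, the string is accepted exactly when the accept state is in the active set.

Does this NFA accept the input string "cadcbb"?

start: ε-closure({0}) = {0,1,2,3,4,8}
'c' @ 1: {}  — no active states
rest 'adcbb' ignored (set empty)
final: {}; accept 1 not in set

Answer: REJECT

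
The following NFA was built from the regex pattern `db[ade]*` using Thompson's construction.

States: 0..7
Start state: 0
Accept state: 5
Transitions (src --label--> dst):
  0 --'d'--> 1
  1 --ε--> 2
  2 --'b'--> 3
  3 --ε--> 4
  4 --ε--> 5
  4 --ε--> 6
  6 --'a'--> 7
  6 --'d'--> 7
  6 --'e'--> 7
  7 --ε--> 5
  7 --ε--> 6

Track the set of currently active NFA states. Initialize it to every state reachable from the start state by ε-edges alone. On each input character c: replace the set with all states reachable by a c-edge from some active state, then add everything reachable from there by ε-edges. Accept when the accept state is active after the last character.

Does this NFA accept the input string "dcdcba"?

initial (ε-close {0}): {0}
'd' @ 1: {1,2}
'c' @ 2: {}  — dead — no transitions
rest 'dcba' ignored (set empty)
end set {} — state 5 not in

Answer: REJECT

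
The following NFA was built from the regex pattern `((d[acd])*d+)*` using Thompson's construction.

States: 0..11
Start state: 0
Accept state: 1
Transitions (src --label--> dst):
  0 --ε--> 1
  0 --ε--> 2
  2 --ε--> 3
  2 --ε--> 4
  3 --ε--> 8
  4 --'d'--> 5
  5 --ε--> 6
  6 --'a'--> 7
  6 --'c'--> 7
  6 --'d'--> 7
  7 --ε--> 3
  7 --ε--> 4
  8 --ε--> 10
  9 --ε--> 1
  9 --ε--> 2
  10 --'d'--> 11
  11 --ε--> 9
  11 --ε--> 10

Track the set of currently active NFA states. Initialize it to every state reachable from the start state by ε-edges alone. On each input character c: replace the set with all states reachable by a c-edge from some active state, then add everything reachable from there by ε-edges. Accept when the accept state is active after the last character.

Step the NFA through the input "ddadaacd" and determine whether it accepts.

initial (ε-close {0}): {0,1,2,3,4,8,10}
'd' @ 1: {1,2,3,4,5,6,8,9,10,11}  ✓accept
'd' @ 2: {1,2,3,4,5,6,7,8,9,10,11}  ✓accept
'a' @ 3: {3,4,7,8,10}
'd' @ 4: {1,2,3,4,5,6,8,9,10,11}  ✓accept
'a' @ 5: {3,4,7,8,10}
'a' @ 6: {}  — dead — no transitions
rest 'cd' ignored (set empty)
end set {} — state 1 not in

Answer: REJECT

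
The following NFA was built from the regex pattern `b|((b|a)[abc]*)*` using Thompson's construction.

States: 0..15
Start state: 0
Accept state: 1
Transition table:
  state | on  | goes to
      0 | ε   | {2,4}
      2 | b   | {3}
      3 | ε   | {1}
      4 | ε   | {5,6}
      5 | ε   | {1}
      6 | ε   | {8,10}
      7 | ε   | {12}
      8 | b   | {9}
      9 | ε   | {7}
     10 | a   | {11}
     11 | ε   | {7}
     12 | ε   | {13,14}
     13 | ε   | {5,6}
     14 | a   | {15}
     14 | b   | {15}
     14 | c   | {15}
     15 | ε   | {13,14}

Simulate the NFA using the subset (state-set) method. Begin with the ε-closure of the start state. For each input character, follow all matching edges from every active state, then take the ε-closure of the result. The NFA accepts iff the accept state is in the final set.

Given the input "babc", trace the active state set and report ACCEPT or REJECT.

Answer: ACCEPT

Steps:
S₀ = ε-closure({0}) = {0,1,2,4,5,6,8,10}
'b' @ 1: {1,3,5,6,7,8,9,10,12,13,14}  [accepting]
'a' @ 2: {1,5,6,7,8,10,11,12,13,14,15}  [accepting]
'b' @ 3: {1,5,6,7,8,9,10,12,13,14,15}  [accepting]
'c' @ 4: {1,5,6,8,10,13,14,15}  [accepting]
after full input: {1,5,6,8,10,13,14,15}  (accept=1 in)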